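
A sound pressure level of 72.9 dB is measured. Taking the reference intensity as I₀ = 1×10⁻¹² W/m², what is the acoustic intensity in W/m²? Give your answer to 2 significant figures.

1.9e-05 W/m²

I = I₀·10^(L/10) = 10⁻¹² × 10^(72.9/10) = 10^(-4.710).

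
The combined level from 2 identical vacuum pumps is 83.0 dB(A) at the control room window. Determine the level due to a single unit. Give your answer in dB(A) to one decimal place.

Dividing the total intensity by 2 lowers the level by 10·log₁₀ 2 = 3.010 dB: L₁ = 83.0 − 3.010.

80.0 dB(A)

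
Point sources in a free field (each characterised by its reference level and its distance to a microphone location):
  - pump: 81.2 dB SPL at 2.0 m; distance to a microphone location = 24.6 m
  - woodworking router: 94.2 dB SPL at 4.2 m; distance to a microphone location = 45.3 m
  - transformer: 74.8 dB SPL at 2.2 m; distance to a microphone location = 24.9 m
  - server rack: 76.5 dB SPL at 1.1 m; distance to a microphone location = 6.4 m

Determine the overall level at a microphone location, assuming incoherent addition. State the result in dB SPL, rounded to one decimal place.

74.0 dB SPL

Apply inverse-square spreading to bring every level to the receiver, then sum 10^(L/10).
pump: 81.2 − 20·log₁₀(24.6/2.0) = 81.2 − 21.80 = 59.40 dB SPL.
woodworking router: 94.2 − 20·log₁₀(45.3/4.2) = 94.2 − 20.66 = 73.54 dB SPL.
transformer: 74.8 − 20·log₁₀(24.9/2.2) = 74.8 − 21.08 = 53.72 dB SPL.
server rack: 76.5 − 20·log₁₀(6.4/1.1) = 76.5 − 15.30 = 61.20 dB SPL.
Σ 10^(L/10) = 2.504e+07 → L_total = 10·log₁₀(2.504e+07) = 73.99 dB SPL.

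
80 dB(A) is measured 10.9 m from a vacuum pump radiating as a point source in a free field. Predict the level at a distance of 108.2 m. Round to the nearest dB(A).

60 dB(A)

Spherical spreading from a point source gives a 20·log₁₀(r₂/r₁) drop.
L₂ = 80 − 20·log₁₀(108.2/10.9) = 80 − 19.936 = 60.06 dB(A).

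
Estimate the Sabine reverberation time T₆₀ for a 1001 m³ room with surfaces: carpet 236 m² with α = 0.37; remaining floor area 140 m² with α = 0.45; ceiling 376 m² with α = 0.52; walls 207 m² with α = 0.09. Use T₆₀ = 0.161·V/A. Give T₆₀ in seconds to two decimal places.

0.44 s

Summing Sᵢαᵢ: 236·0.37 + 140·0.45 + 376·0.52 + 207·0.09 = 364.47 m².
T₆₀ = 0.161·V/A = 0.161·1001/364.47 = 0.442 s.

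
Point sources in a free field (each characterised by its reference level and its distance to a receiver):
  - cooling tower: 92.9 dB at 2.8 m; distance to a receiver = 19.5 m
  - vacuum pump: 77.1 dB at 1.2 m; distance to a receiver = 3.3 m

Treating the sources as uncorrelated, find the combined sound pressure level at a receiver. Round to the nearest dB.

First find each source's level at the receiver (point-source: −20·log₁₀(r/r_ref)), then combine on an intensity basis.
cooling tower: 92.9 − 20·log₁₀(19.5/2.8) = 92.9 − 16.86 = 76.04 dB.
vacuum pump: 77.1 − 20·log₁₀(3.3/1.2) = 77.1 − 8.79 = 68.31 dB.
Σ 10^(L/10) = 4.698e+07 → L_total = 10·log₁₀(4.698e+07) = 76.72 dB.

77 dB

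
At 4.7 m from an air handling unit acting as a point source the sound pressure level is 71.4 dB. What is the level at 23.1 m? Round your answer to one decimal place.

Spherical spreading from a point source gives a 20·log₁₀(r₂/r₁) drop.
L₂ = 71.4 − 20·log₁₀(23.1/4.7) = 71.4 − 13.830 = 57.57 dB.

57.6 dB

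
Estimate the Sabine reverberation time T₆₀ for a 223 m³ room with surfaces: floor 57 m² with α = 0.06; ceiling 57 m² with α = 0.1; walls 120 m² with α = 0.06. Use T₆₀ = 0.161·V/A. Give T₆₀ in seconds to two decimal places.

Total absorption A = 57·0.06 + 57·0.1 + 120·0.06 = 16.32 m² sabins.
T₆₀ = 0.161 × 223 / 16.32 = 2.200 s.

2.20 s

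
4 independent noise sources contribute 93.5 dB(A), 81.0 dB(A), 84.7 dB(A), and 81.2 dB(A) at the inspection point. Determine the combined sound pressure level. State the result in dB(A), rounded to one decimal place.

For uncorrelated sources the intensities add, so convert each level to linear form, sum, and take 10·log₁₀ of the total.
Σ 10^(L/10) = 10^(93.5/10) + 10^(81.0/10) + 10^(84.7/10) + 10^(81.2/10) = 2.792e+09.
L_total = 10·log₁₀(2.792e+09) = 94.46 dB(A).

94.5 dB(A)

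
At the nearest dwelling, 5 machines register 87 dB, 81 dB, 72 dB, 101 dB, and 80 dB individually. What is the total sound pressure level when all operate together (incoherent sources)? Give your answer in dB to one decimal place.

Incoherent sources combine by intensity addition: L_total = 10·log₁₀(Σ 10^(L_i/10)).
Σ 10^(L/10) = 10^(87/10) + 10^(81/10) + 10^(72/10) + 10^(101/10) + 10^(80/10) = 1.333e+10.
L_total = 10·log₁₀(1.333e+10) = 101.25 dB.

101.2 dB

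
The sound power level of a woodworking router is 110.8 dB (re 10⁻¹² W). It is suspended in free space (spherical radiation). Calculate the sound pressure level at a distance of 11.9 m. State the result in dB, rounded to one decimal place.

Free-field spherical radiation: L_p = L_w − 10·log₁₀(4π·r²), r = 11.9 m.
4π·r² = 1780 m², 10·log₁₀ of that is 32.503 dB.
L_p = 110.8 − 32.503 = 78.30 dB.

78.3 dB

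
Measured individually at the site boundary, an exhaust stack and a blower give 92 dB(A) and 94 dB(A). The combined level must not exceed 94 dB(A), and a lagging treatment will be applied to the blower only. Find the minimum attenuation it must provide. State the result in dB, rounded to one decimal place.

Fixed contribution from the other source: Σ 10^(L/10) = 10^(92/10) = 1.585e+09 (92.00 dB(A)).
The limit corresponds to 10^(94/10) = 2.512e+09; subtracting the fixed part leaves 9.270e+08 for the blower, i.e. 89.67 dB(A).
Required insertion loss = 94 − 89.67 = 4.33 dB.

4.3 dB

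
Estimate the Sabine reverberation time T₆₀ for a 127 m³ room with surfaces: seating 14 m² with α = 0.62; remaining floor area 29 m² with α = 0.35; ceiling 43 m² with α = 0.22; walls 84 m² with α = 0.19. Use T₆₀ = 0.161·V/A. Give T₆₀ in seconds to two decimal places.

Summing Sᵢαᵢ: 14·0.62 + 29·0.35 + 43·0.22 + 84·0.19 = 44.25 m².
T₆₀ = 0.161·V/A = 0.161·127/44.25 = 0.462 s.

0.46 s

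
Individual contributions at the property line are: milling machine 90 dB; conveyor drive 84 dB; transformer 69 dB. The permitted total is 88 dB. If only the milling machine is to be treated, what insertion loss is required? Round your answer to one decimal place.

4.3 dB

The untreated sources together contribute 10^(84/10) + 10^(69/10) = 2.591e+08, i.e. 84.14 dB.
To meet 88 dB overall, the treated milling machine may contribute at most 10^(88/10) − 2.591e+08 = 3.718e+08, i.e. 85.70 dB.
So the milling machine must be reduced from 90 to 85.70 dB: IL = 4.30 dB.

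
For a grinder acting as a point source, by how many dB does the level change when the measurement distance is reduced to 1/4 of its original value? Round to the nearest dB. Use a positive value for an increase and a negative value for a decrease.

A point source loses 6 dB per doubling of distance; generally ΔL = −20·log₁₀(r₂/r₁).
ΔL = −20·log₁₀(0.25) = +12.04 dB.

+12 dB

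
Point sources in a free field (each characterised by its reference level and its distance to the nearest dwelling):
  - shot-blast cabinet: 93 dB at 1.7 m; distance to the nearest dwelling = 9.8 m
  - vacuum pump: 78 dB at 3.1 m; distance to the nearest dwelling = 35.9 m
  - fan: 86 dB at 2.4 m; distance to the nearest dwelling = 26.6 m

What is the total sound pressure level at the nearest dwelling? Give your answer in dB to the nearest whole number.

Apply inverse-square spreading to bring every level to the receiver, then sum 10^(L/10).
shot-blast cabinet: 93 − 20·log₁₀(9.8/1.7) = 93 − 15.22 = 77.78 dB.
vacuum pump: 78 − 20·log₁₀(35.9/3.1) = 78 − 21.27 = 56.73 dB.
fan: 86 − 20·log₁₀(26.6/2.4) = 86 − 20.89 = 65.11 dB.
Σ 10^(L/10) = 6.375e+07 → L_total = 10·log₁₀(6.375e+07) = 78.04 dB.

78 dB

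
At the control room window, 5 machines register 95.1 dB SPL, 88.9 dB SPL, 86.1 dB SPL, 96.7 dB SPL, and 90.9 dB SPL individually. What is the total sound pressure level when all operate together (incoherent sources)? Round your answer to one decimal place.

100.1 dB SPL

Incoherent sources combine by intensity addition: L_total = 10·log₁₀(Σ 10^(L_i/10)).
Σ 10^(L/10) = 10^(95.1/10) + 10^(88.9/10) + 10^(86.1/10) + 10^(96.7/10) + 10^(90.9/10) = 1.033e+10.
L_total = 10·log₁₀(1.033e+10) = 100.14 dB SPL.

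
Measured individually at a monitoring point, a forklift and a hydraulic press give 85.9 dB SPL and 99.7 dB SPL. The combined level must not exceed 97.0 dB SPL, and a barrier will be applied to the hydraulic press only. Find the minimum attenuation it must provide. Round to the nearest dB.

Everything except the hydraulic press sums to 10^(85.9/10) = 3.890e+08 in linear terms, 85.90 dB SPL.
To meet 97.0 dB SPL overall, the treated hydraulic press may contribute at most 10^(97.0/10) − 3.890e+08 = 4.623e+09, i.e. 96.65 dB SPL.
So the hydraulic press must be reduced from 99.7 to 96.65 dB SPL: IL = 3.05 dB.

3 dB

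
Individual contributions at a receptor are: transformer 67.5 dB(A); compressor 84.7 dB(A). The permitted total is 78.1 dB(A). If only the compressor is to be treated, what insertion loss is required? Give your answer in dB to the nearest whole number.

7 dB

Everything except the compressor sums to 10^(67.5/10) = 5.623e+06 in linear terms, 67.50 dB(A).
The limit corresponds to 10^(78.1/10) = 6.457e+07; subtracting the fixed part leaves 5.894e+07 for the compressor, i.e. 77.70 dB(A).
Required insertion loss = 84.7 − 77.70 = 7.00 dB.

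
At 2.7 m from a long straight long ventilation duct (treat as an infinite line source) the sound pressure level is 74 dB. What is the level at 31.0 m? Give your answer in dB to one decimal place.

Cylindrical spreading from a line source gives a 10·log₁₀(r₂/r₁) drop.
L₂ = 74 − 10·log₁₀(31.0/2.7) = 74 − 10.600 = 63.40 dB.

63.4 dB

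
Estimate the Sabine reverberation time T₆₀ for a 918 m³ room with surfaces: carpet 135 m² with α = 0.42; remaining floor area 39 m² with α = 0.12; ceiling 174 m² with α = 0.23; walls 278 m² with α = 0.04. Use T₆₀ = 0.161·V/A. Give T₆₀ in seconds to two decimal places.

Summing Sᵢαᵢ: 135·0.42 + 39·0.12 + 174·0.23 + 278·0.04 = 112.52 m².
T₆₀ = 0.161 × 918 / 112.52 = 1.314 s.

1.31 s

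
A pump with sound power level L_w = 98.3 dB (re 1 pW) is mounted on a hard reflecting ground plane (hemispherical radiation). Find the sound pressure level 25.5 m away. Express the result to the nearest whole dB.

62 dB

Free-field hemispherical radiation: L_p = L_w − 10·log₁₀(2π·r²), r = 25.5 m.
2π·r² = 4086 m², 10·log₁₀ of that is 36.113 dB.
L_p = 98.3 − 36.113 = 62.19 dB.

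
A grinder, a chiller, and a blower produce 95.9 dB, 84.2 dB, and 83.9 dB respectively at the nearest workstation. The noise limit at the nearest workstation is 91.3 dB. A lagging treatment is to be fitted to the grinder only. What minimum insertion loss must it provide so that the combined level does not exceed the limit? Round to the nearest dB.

The untreated sources together contribute 10^(84.2/10) + 10^(83.9/10) = 5.085e+08, i.e. 87.06 dB.
The limit corresponds to 10^(91.3/10) = 1.349e+09; subtracting the fixed part leaves 8.405e+08 for the grinder, i.e. 89.25 dB.
Required insertion loss = 95.9 − 89.25 = 6.65 dB.

7 dB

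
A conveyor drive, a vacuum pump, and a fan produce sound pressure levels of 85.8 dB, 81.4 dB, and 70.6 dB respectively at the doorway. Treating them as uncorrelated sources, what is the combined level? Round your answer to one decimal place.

87.2 dB

Incoherent sources combine by intensity addition: L_total = 10·log₁₀(Σ 10^(L_i/10)).
Σ 10^(L/10) = 10^(85.8/10) + 10^(81.4/10) + 10^(70.6/10) = 5.297e+08.
L_total = 10·log₁₀(5.297e+08) = 87.24 dB.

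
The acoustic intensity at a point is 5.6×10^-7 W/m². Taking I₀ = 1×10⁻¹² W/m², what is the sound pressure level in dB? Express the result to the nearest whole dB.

I/I₀ = 5.6×10^-7/10⁻¹² = 5.6×10^5, and L = 10·log₁₀(I/I₀).
L = 10·(0.7482 + 5) = 57.48 dB.

57 dB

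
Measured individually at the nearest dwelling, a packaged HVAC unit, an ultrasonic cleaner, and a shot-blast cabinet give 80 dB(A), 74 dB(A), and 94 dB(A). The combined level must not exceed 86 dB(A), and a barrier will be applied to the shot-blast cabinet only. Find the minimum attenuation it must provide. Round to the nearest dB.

Fixed contribution from the other sources: Σ 10^(L/10) = 10^(80/10) + 10^(74/10) = 1.251e+08 (80.97 dB(A)).
The limit corresponds to 10^(86/10) = 3.981e+08; subtracting the fixed part leaves 2.730e+08 for the shot-blast cabinet, i.e. 84.36 dB(A).
Required insertion loss = 94 − 84.36 = 9.64 dB.

10 dB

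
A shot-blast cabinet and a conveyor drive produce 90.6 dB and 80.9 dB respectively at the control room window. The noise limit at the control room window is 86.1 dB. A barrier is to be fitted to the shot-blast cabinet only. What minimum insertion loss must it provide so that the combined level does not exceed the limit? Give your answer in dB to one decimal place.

Everything except the shot-blast cabinet sums to 10^(80.9/10) = 1.230e+08 in linear terms, 80.90 dB.
To meet 86.1 dB overall, the treated shot-blast cabinet may contribute at most 10^(86.1/10) − 1.230e+08 = 2.844e+08, i.e. 84.54 dB.
Required insertion loss = 90.6 − 84.54 = 6.06 dB.

6.1 dB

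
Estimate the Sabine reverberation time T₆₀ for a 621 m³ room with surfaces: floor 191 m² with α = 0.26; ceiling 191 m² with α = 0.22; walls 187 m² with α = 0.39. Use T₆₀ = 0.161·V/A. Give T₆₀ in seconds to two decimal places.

Summing Sᵢαᵢ: 191·0.26 + 191·0.22 + 187·0.39 = 164.61 m².
T₆₀ = 0.161 × 621 / 164.61 = 0.607 s.

0.61 s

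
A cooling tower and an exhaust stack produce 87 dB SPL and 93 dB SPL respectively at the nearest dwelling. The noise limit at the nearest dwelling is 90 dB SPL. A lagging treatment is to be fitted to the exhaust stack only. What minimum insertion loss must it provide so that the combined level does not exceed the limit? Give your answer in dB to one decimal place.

6.0 dB

Fixed contribution from the other source: Σ 10^(L/10) = 10^(87/10) = 5.012e+08 (87.00 dB SPL).
The limit corresponds to 10^(90/10) = 1.000e+09; subtracting the fixed part leaves 4.988e+08 for the exhaust stack, i.e. 86.98 dB SPL.
Required insertion loss = 93 − 86.98 = 6.02 dB.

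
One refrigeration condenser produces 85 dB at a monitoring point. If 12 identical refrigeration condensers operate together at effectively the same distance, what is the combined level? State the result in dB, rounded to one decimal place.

N identical incoherent sources raise the level by 10·log₁₀ N.
L_total = 85 + 10·log₁₀(12) = 85 + 10.792 = 95.79 dB.

95.8 dB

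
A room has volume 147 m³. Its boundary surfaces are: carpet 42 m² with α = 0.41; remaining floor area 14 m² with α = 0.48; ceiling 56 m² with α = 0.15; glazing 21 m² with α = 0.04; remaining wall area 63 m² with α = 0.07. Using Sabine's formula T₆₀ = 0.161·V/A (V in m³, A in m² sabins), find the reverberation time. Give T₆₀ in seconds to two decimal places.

Summing Sᵢαᵢ: 42·0.41 + 14·0.48 + 56·0.15 + 21·0.04 + 63·0.07 = 37.59 m².
T₆₀ = 0.161 × 147 / 37.59 = 0.630 s.

0.63 s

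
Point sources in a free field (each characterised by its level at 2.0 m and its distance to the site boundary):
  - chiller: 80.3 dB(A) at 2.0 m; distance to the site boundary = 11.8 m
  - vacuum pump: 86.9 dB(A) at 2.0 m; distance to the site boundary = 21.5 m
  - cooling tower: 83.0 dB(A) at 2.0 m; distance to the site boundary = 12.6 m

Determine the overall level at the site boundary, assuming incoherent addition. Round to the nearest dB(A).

71 dB(A)

Apply inverse-square spreading to bring every level to the receiver, then sum 10^(L/10).
chiller: 80.3 − 20·log₁₀(11.8/2.0) = 80.3 − 15.42 = 64.88 dB(A).
vacuum pump: 86.9 − 20·log₁₀(21.5/2.0) = 86.9 − 20.63 = 66.27 dB(A).
cooling tower: 83.0 − 20·log₁₀(12.6/2.0) = 83.0 − 15.99 = 67.01 dB(A).
Σ 10^(L/10) = 1.234e+07 → L_total = 10·log₁₀(1.234e+07) = 70.91 dB(A).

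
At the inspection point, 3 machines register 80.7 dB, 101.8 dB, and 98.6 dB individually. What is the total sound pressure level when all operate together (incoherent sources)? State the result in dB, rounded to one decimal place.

103.5 dB

For uncorrelated sources the intensities add, so convert each level to linear form, sum, and take 10·log₁₀ of the total.
Σ 10^(L/10) = 10^(80.7/10) + 10^(101.8/10) + 10^(98.6/10) = 2.250e+10.
L_total = 10·log₁₀(2.250e+10) = 103.52 dB.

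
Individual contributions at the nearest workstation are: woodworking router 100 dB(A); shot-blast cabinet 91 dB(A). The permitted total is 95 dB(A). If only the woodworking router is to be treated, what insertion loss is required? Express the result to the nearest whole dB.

The untreated sources together contribute 10^(91/10) = 1.259e+09, i.e. 91.00 dB(A).
To meet 95 dB(A) overall, the treated woodworking router may contribute at most 10^(95/10) − 1.259e+09 = 1.903e+09, i.e. 92.80 dB(A).
So the woodworking router must be reduced from 100 to 92.80 dB(A): IL = 7.20 dB.

7 dB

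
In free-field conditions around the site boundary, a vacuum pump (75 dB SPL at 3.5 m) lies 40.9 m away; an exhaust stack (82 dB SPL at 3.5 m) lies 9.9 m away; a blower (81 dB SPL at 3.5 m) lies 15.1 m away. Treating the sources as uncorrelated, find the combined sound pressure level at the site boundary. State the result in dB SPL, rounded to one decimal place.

Propagate each source to the receiver with L = L_ref − 20·log₁₀(r/r_ref), then add intensities.
vacuum pump: 75 − 20·log₁₀(40.9/3.5) = 75 − 21.35 = 53.65 dB SPL.
exhaust stack: 82 − 20·log₁₀(9.9/3.5) = 82 − 9.03 = 72.97 dB SPL.
blower: 81 − 20·log₁₀(15.1/3.5) = 81 − 12.70 = 68.30 dB SPL.
Σ 10^(L/10) = 2.680e+07 → L_total = 10·log₁₀(2.680e+07) = 74.28 dB SPL.

74.3 dB SPL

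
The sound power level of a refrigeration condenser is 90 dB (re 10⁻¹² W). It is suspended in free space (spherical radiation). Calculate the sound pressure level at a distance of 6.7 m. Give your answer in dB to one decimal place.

62.5 dB

L_p = L_w − 10·log₁₀(4π·r²) with r = 6.7 m.
4π·r² = 564.1 m², 10·log₁₀ of that is 27.514 dB.
L_p = 90 − 27.514 = 62.49 dB.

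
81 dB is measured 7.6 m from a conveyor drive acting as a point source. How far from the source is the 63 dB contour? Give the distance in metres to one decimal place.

The 18.0 dB drop corresponds to a distance ratio of 10^(18.0/20) for a point source.
r₂ = 7.6·10^((81−63)/20) = 7.6·10^(18.0/20) = 60.37 m.

60.4 m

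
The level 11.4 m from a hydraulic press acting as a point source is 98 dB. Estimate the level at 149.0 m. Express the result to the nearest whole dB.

For a point source, L₂ = L₁ − 20·log₁₀(r₂/r₁).
L₂ = 98 − 20·log₁₀(149.0/11.4) = 98 − 22.326 = 75.67 dB.

76 dB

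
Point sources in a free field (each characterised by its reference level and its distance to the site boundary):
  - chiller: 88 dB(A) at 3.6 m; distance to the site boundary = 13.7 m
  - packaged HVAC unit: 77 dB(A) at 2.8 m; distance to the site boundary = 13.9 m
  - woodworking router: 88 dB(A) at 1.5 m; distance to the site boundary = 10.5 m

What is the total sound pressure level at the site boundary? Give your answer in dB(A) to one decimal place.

Apply inverse-square spreading to bring every level to the receiver, then sum 10^(L/10).
chiller: 88 − 20·log₁₀(13.7/3.6) = 88 − 11.61 = 76.39 dB(A).
packaged HVAC unit: 77 − 20·log₁₀(13.9/2.8) = 77 − 13.92 = 63.08 dB(A).
woodworking router: 88 − 20·log₁₀(10.5/1.5) = 88 − 16.90 = 71.10 dB(A).
Σ 10^(L/10) = 5.848e+07 → L_total = 10·log₁₀(5.848e+07) = 77.67 dB(A).

77.7 dB(A)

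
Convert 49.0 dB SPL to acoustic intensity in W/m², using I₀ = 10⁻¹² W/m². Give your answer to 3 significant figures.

I = I₀·10^(L/10) = 10⁻¹² × 10^(49.0/10) = 10^(-7.100).

7.94e-08 W/m²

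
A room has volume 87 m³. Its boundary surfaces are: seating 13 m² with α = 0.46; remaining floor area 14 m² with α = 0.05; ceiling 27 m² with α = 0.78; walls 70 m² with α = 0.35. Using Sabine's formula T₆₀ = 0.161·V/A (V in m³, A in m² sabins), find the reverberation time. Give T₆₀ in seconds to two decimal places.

0.27 s

Total absorption A = 13·0.46 + 14·0.05 + 27·0.78 + 70·0.35 = 52.24 m² sabins.
T₆₀ = 0.161·V/A = 0.161·87/52.24 = 0.268 s.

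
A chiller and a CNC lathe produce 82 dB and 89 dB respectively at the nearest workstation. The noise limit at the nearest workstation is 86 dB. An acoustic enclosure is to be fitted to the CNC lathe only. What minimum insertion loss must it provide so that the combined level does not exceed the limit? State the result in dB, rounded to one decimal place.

Fixed contribution from the other source: Σ 10^(L/10) = 10^(82/10) = 1.585e+08 (82.00 dB).
The limit corresponds to 10^(86/10) = 3.981e+08; subtracting the fixed part leaves 2.396e+08 for the CNC lathe, i.e. 83.80 dB.
Required insertion loss = 89 − 83.80 = 5.20 dB.

5.2 dB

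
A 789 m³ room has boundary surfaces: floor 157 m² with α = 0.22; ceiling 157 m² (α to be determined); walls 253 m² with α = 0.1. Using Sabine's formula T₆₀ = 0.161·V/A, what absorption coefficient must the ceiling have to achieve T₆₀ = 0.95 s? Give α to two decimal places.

0.47

Required total absorption A = 0.161·789/0.95 = 133.71 m².
Absorption from the other surfaces = 157·0.22 + 253·0.1 = 59.84 m², so the ceiling must supply 73.87 m² over 157 m².
α = 73.87/157 = 0.471.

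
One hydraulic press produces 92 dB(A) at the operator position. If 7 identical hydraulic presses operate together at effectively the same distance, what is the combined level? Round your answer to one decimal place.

With 7 equal, uncorrelated contributions the intensity is 7× that of one unit, giving a rise of 10·log₁₀ 7.
L_total = 92 + 10·log₁₀(7) = 92 + 8.451 = 100.45 dB(A).

100.5 dB(A)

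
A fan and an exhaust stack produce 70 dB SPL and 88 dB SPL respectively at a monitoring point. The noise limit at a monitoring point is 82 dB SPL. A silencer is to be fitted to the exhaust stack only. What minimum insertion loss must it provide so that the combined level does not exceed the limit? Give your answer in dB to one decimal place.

The untreated sources together contribute 10^(70/10) = 1.000e+07, i.e. 70.00 dB SPL.
To meet 82 dB SPL overall, the treated exhaust stack may contribute at most 10^(82/10) − 1.000e+07 = 1.485e+08, i.e. 81.72 dB SPL.
Required insertion loss = 88 − 81.72 = 6.28 dB.

6.3 dB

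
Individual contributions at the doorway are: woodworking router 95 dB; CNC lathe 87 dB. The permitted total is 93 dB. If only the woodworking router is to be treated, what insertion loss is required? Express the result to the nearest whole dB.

3 dB

The untreated sources together contribute 10^(87/10) = 5.012e+08, i.e. 87.00 dB.
To meet 93 dB overall, the treated woodworking router may contribute at most 10^(93/10) − 5.012e+08 = 1.494e+09, i.e. 91.74 dB.
So the woodworking router must be reduced from 95 to 91.74 dB: IL = 3.26 dB.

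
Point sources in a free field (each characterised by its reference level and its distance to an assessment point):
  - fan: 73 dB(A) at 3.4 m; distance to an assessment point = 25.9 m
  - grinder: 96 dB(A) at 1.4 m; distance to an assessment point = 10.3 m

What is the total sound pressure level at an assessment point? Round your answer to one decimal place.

First find each source's level at the receiver (point-source: −20·log₁₀(r/r_ref)), then combine on an intensity basis.
fan: 73 − 20·log₁₀(25.9/3.4) = 73 − 17.64 = 55.36 dB(A).
grinder: 96 − 20·log₁₀(10.3/1.4) = 96 − 17.33 = 78.67 dB(A).
Σ 10^(L/10) = 7.389e+07 → L_total = 10·log₁₀(7.389e+07) = 78.69 dB(A).

78.7 dB(A)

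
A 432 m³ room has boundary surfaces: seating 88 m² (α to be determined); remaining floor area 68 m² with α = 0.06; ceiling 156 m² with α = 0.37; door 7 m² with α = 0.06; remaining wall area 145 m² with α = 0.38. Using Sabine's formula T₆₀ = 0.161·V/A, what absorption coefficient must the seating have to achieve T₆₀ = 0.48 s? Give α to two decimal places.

Required total absorption A = 0.161·432/0.48 = 144.90 m².
Absorption from the other surfaces = 68·0.06 + 156·0.37 + 7·0.06 + 145·0.38 = 117.32 m², so the seating must supply 27.58 m² over 88 m².
α = 27.58/88 = 0.313.

0.31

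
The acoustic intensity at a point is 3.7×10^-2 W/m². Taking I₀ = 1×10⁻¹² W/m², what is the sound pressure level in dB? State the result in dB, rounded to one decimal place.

L = 10·log₁₀(I/I₀) = 10·log₁₀(3.7×10^-2/10⁻¹²) = 10·log₁₀(3.7×10^10).
L = 10·(0.5682 + 10) = 105.68 dB.

105.7 dB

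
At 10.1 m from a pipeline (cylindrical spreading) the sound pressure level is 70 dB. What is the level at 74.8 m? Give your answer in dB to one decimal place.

For a line source, L₂ = L₁ − 10·log₁₀(r₂/r₁).
L₂ = 70 − 10·log₁₀(74.8/10.1) = 70 − 8.696 = 61.30 dB.

61.3 dB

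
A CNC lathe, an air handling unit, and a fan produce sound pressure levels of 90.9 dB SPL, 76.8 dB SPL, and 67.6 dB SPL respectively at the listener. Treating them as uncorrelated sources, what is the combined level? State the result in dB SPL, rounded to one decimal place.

91.1 dB SPL

For uncorrelated sources the intensities add, so convert each level to linear form, sum, and take 10·log₁₀ of the total.
Σ 10^(L/10) = 10^(90.9/10) + 10^(76.8/10) + 10^(67.6/10) = 1.284e+09.
L_total = 10·log₁₀(1.284e+09) = 91.09 dB SPL.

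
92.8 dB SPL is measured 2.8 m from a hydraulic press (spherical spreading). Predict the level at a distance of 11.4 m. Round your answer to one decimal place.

For a point source, L₂ = L₁ − 20·log₁₀(r₂/r₁).
L₂ = 92.8 − 20·log₁₀(11.4/2.8) = 92.8 − 12.195 = 80.61 dB SPL.

80.6 dB SPL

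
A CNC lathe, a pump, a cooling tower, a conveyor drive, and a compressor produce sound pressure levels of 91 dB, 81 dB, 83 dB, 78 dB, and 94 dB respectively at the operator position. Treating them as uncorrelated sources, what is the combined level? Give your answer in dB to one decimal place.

96.2 dB

For uncorrelated sources the intensities add, so convert each level to linear form, sum, and take 10·log₁₀ of the total.
Σ 10^(L/10) = 10^(91/10) + 10^(81/10) + 10^(83/10) + 10^(78/10) + 10^(94/10) = 4.159e+09.
L_total = 10·log₁₀(4.159e+09) = 96.19 dB.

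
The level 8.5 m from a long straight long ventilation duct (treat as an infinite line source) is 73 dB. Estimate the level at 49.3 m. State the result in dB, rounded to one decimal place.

Line-source attenuation: ΔL = 10·log₁₀(r₂/r₁) = 10·log₁₀(49.3/8.5) = 7.634 dB.
L₂ = 73 − 10·log₁₀(49.3/8.5) = 73 − 7.634 = 65.37 dB.

65.4 dB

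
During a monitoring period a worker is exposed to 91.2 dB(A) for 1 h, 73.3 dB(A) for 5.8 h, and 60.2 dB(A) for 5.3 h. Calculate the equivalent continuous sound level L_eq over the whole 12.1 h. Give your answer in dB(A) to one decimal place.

80.8 dB(A)

The energy average is taken in the linear domain: L_eq = 10·log₁₀[(Σ tᵢ·10^(Lᵢ/10))/T], T = 12.1 h.
Σ tᵢ·10^(Lᵢ/10) = 1·10^(91.2/10) + 5.8·10^(73.3/10) + 5.3·10^(60.2/10) = 1.448e+09.
L_eq = 10·log₁₀(1.448e+09/12.1) = 80.78 dB(A).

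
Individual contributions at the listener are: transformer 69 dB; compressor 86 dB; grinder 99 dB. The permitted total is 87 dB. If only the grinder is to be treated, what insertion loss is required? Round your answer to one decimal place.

19.2 dB

The untreated sources together contribute 10^(69/10) + 10^(86/10) = 4.061e+08, i.e. 86.09 dB.
To meet 87 dB overall, the treated grinder may contribute at most 10^(87/10) − 4.061e+08 = 9.514e+07, i.e. 79.78 dB.
Required insertion loss = 99 − 79.78 = 19.22 dB.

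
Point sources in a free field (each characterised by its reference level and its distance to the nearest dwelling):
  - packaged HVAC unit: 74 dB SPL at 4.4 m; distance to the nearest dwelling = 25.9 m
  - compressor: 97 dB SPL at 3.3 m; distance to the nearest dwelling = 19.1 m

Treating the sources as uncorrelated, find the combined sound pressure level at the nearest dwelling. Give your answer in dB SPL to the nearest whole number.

Propagate each source to the receiver with L = L_ref − 20·log₁₀(r/r_ref), then add intensities.
packaged HVAC unit: 74 − 20·log₁₀(25.9/4.4) = 74 − 15.40 = 58.60 dB SPL.
compressor: 97 − 20·log₁₀(19.1/3.3) = 97 − 15.25 = 81.75 dB SPL.
Σ 10^(L/10) = 1.503e+08 → L_total = 10·log₁₀(1.503e+08) = 81.77 dB SPL.

82 dB SPL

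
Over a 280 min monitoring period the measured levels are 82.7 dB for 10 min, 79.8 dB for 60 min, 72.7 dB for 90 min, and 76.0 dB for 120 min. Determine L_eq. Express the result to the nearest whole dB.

L_eq = 10·log₁₀[(1/T)·Σ tᵢ·10^(Lᵢ/10)] with T = 280 min.
Σ tᵢ·10^(Lᵢ/10) = 10·10^(82.7/10) + 60·10^(79.8/10) + 90·10^(72.7/10) + 120·10^(76.0/10) = 1.405e+10.
L_eq = 10·log₁₀(1.405e+10/280) = 77.00 dB.

77 dB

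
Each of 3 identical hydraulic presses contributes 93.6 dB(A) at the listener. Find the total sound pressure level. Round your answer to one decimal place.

98.4 dB(A)

L_total = L₁ + 10·log₁₀ N for N identical incoherent sources.
L_total = 93.6 + 10·log₁₀(3) = 93.6 + 4.771 = 98.37 dB(A).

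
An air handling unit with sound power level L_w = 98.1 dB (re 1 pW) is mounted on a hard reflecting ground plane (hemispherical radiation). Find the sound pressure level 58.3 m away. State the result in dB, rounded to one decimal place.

54.8 dB

The power spreads over a hemisphere of area 2π·r², so L_p = L_w − 10·log₁₀(2π·r²).
2π·r² = 2.136e+04 m², 10·log₁₀ of that is 43.295 dB.
L_p = 98.1 − 43.295 = 54.80 dB.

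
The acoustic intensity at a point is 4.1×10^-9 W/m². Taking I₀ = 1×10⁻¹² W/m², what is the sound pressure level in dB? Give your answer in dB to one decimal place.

L = 10·log₁₀(I/I₀) = 10·log₁₀(4.1×10^-9/10⁻¹²) = 10·log₁₀(4.1×10^3).
L = 10·(0.6128 + 3) = 36.13 dB.

36.1 dB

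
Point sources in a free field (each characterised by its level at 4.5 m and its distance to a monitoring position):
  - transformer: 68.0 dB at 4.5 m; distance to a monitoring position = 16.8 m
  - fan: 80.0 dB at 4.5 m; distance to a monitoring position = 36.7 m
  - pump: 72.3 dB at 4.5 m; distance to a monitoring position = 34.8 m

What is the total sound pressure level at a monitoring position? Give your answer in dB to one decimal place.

63.5 dB

Propagate each source to the receiver with L = L_ref − 20·log₁₀(r/r_ref), then add intensities.
transformer: 68.0 − 20·log₁₀(16.8/4.5) = 68.0 − 11.44 = 56.56 dB.
fan: 80.0 − 20·log₁₀(36.7/4.5) = 80.0 − 18.23 = 61.77 dB.
pump: 72.3 − 20·log₁₀(34.8/4.5) = 72.3 − 17.77 = 54.53 dB.
Σ 10^(L/10) = 2.240e+06 → L_total = 10·log₁₀(2.240e+06) = 63.50 dB.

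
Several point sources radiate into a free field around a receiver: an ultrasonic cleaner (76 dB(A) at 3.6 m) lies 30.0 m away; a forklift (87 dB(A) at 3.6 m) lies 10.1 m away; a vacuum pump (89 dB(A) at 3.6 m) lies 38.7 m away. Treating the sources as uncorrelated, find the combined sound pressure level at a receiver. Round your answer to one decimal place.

Propagate each source to the receiver with L = L_ref − 20·log₁₀(r/r_ref), then add intensities.
ultrasonic cleaner: 76 − 20·log₁₀(30.0/3.6) = 76 − 18.42 = 57.58 dB(A).
forklift: 87 − 20·log₁₀(10.1/3.6) = 87 − 8.96 = 78.04 dB(A).
vacuum pump: 89 − 20·log₁₀(38.7/3.6) = 89 − 20.63 = 68.37 dB(A).
Σ 10^(L/10) = 7.112e+07 → L_total = 10·log₁₀(7.112e+07) = 78.52 dB(A).

78.5 dB(A)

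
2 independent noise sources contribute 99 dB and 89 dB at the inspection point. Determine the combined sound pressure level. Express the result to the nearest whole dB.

For uncorrelated sources the intensities add, so convert each level to linear form, sum, and take 10·log₁₀ of the total.
Σ 10^(L/10) = 10^(99/10) + 10^(89/10) = 8.738e+09.
L_total = 10·log₁₀(8.738e+09) = 99.41 dB.

99 dB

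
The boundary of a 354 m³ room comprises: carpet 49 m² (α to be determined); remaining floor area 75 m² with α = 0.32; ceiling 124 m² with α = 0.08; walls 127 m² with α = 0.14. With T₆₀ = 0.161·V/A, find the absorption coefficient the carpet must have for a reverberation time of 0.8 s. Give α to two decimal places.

0.40

Required total absorption A = 0.161·354/0.8 = 71.24 m².
Absorption from the other surfaces = 75·0.32 + 124·0.08 + 127·0.14 = 51.70 m², so the carpet must supply 19.54 m² over 49 m².
α = 19.54/49 = 0.399.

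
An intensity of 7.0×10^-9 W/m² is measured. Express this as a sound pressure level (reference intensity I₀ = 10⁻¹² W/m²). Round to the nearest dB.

Dividing by I₀ shifts the exponent by 12: I/I₀ = 7.0×10^3.
L = 10·(0.8451 + 3) = 38.45 dB.

38 dB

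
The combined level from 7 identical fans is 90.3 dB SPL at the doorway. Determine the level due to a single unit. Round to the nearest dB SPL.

For N identical incoherent sources L_total = L₁ + 10·log₁₀ N, so L₁ = 90.3 − 10·log₁₀(7) = 90.3 − 8.451.

82 dB SPL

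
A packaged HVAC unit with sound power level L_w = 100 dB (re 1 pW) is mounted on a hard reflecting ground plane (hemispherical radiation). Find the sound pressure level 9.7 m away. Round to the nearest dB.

Free-field hemispherical radiation: L_p = L_w − 10·log₁₀(2π·r²), r = 9.7 m.
2π·r² = 591.2 m², 10·log₁₀ of that is 27.717 dB.
L_p = 100 − 27.717 = 72.28 dB.

72 dB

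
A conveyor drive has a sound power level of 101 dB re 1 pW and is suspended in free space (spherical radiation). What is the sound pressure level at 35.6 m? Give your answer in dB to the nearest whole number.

59 dB

L_p = L_w − 10·log₁₀(4π·r²) with r = 35.6 m.
4π·r² = 1.593e+04 m², 10·log₁₀ of that is 42.021 dB.
L_p = 101 − 42.021 = 58.98 dB.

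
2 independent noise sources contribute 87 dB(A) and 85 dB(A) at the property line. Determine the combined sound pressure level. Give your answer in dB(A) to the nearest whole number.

For uncorrelated sources the intensities add, so convert each level to linear form, sum, and take 10·log₁₀ of the total.
Σ 10^(L/10) = 10^(87/10) + 10^(85/10) = 8.174e+08.
L_total = 10·log₁₀(8.174e+08) = 89.12 dB(A).

89 dB(A)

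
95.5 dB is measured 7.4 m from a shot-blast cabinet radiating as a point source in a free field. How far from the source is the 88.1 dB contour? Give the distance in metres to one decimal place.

Point-source spreading drops the level by 20·log₁₀(r₂/r₁); inverting, r₂/r₁ = 10^(ΔL/20).
r₂ = 7.4·10^((95.5−88.1)/20) = 7.4·10^(7.4/20) = 17.35 m.

17.3 m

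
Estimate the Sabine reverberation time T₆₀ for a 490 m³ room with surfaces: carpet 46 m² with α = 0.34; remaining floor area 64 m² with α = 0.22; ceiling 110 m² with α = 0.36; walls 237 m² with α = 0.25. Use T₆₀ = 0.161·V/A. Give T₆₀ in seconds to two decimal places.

0.61 s

Summing Sᵢαᵢ: 46·0.34 + 64·0.22 + 110·0.36 + 237·0.25 = 128.57 m².
T₆₀ = 0.161 × 490 / 128.57 = 0.614 s.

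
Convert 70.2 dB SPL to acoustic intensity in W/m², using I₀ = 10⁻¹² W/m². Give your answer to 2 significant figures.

I = I₀·10^(L/10) = 10⁻¹² × 10^(70.2/10) = 10^(-4.980).

1.0e-05 W/m²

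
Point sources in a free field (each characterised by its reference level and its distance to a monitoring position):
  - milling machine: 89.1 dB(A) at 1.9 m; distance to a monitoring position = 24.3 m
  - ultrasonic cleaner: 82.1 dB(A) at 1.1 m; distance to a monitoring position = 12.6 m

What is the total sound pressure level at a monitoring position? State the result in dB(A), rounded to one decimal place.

First find each source's level at the receiver (point-source: −20·log₁₀(r/r_ref)), then combine on an intensity basis.
milling machine: 89.1 − 20·log₁₀(24.3/1.9) = 89.1 − 22.14 = 66.96 dB(A).
ultrasonic cleaner: 82.1 − 20·log₁₀(12.6/1.1) = 82.1 − 21.18 = 60.92 dB(A).
Σ 10^(L/10) = 6.205e+06 → L_total = 10·log₁₀(6.205e+06) = 67.93 dB(A).

67.9 dB(A)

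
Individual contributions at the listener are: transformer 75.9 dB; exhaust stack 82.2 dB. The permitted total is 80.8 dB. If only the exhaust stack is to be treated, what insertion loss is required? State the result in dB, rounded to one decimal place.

Fixed contribution from the other source: Σ 10^(L/10) = 10^(75.9/10) = 3.890e+07 (75.90 dB).
To meet 80.8 dB overall, the treated exhaust stack may contribute at most 10^(80.8/10) − 3.890e+07 = 8.132e+07, i.e. 79.10 dB.
So the exhaust stack must be reduced from 82.2 to 79.10 dB: IL = 3.10 dB.

3.1 dB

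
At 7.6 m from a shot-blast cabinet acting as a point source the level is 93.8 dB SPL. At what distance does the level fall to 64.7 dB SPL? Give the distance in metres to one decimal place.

216.7 m

The 29.1 dB drop corresponds to a distance ratio of 10^(29.1/20) for a point source.
r₂ = 7.6·10^((93.8−64.7)/20) = 7.6·10^(29.1/20) = 216.68 m.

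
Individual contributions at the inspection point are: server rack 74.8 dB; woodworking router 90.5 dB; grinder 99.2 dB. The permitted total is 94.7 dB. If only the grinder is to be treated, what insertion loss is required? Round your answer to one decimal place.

Fixed contribution from the other sources: Σ 10^(L/10) = 10^(74.8/10) + 10^(90.5/10) = 1.152e+09 (90.62 dB).
The limit corresponds to 10^(94.7/10) = 2.951e+09; subtracting the fixed part leaves 1.799e+09 for the grinder, i.e. 92.55 dB.
Required insertion loss = 99.2 − 92.55 = 6.65 dB.

6.6 dB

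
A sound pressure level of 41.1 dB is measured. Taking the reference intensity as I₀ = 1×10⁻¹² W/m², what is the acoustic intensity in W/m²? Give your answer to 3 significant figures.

1.29e-08 W/m²

I = I₀·10^(L/10) = 10⁻¹² × 10^(41.1/10) = 10^(-7.890).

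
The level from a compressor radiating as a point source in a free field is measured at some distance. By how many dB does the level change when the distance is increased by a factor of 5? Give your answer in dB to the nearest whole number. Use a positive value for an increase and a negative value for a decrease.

-14 dB

With spherical spreading the level changes by −20·log₁₀(r₂/r₁).
ΔL = −20·log₁₀(5) = -13.98 dB.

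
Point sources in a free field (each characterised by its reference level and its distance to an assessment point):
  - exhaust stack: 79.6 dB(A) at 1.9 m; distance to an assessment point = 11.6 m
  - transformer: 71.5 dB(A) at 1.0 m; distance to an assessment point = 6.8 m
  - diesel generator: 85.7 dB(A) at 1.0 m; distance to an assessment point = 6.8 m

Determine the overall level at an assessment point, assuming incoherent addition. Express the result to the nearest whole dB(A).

70 dB(A)

Propagate each source to the receiver with L = L_ref − 20·log₁₀(r/r_ref), then add intensities.
exhaust stack: 79.6 − 20·log₁₀(11.6/1.9) = 79.6 − 15.71 = 63.89 dB(A).
transformer: 71.5 − 20·log₁₀(6.8/1.0) = 71.5 − 16.65 = 54.85 dB(A).
diesel generator: 85.7 − 20·log₁₀(6.8/1.0) = 85.7 − 16.65 = 69.05 dB(A).
Σ 10^(L/10) = 1.079e+07 → L_total = 10·log₁₀(1.079e+07) = 70.33 dB(A).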